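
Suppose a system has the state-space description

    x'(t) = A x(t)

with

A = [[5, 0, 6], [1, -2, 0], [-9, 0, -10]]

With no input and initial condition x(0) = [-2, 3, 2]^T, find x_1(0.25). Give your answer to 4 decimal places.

-1.5576

det(sI - A) = s^3 - (tr A)s^2 + (M11 + M22 + M33)s - det A, where Mii is the 2×2 principal minor of A obtained by deleting row i and column i.
tr A = 5 + (-2) + (-10) = -7; M11 = (-2)·(-10) - 0·0 = 20 - 0 = 20; M22 = 5·(-10) - 6·(-9) = -50 - (-54) = 4; M33 = 5·(-2) - 0·1 = -10 - 0 = -10; sum of minors = 14.
det A = 5·((-2)·(-10) - 0·0) - 0·(1·(-10) - 0·(-9)) + 6·(1·0 - (-2)·(-9)) = 5·20 - 0·(-10) + 6·(-18) = -8.
So p(s) = det(sI - A) = s^3 + 7s^2 + 14s + 8.
Rational-root test: any integer root divides 8. Testing small divisors, s = -1 works: p(-1) = -1 + 7 + (-14) + 8 = 0, so (s + 1) is a factor.
Dividing, p(s) = (s + 1)(s^2 + 6s + 8).
Factor s^2 + 6s + 8: two numbers with sum -6 and product 8 are -2 and -4, so s^2 + 6s + 8 = (s + 2)(s + 4).
Hence p(s) = (s + 1) (s + 2) (s + 4), with roots -4, -2, -1.
The eigenvalues -4, -2, -1 are distinct and real, so A is diagonalisable and x(t) = e^{At} x(0) = V diag(e^{λ_i t}) V^{-1} x(0), where the columns of V are the eigenvectors.
λ = -4: A - (-4)I = [[9, 0, 6], [1, 2, 0], [-9, 0, -6]]. v must be orthogonal to every row; (row 1) × (row 2) = [-12, 6, 18], so take v_1 = [-2, 1, 3]^T.
λ = -2: A - (-2)I = [[7, 0, 6], [1, 0, 0], [-9, 0, -8]]. v must be orthogonal to every row; (row 1) × (row 2) = [0, 6, 0], so take v_2 = [0, 1, 0]^T.
λ = -1: A - (-1)I = [[6, 0, 6], [1, -1, 0], [-9, 0, -9]]. v must be orthogonal to every row; (row 1) × (row 2) = [6, 6, -6], so take v_3 = [1, 1, -1]^T.
V = [v_1 v_2 v_3] = [[-2, 0, 1], [1, 1, 1], [3, 0, -1]] has det V = -1, so V^{-1} = adj(V)/det V = [[1, 0, 1], [-4, 1, -3], [3, 0, 2]].
Modal coordinates z(0) = V^{-1} x(0): 1·(-2) + 0·3 + 1·2 = 0; (-4)·(-2) + 1·3 + (-3)·2 = 5; 3·(-2) + 0·3 + 2·2 = -2; so z(0) = [0, 5, -2]^T.
x_1(t) = Σ_i (v_i)_1 · z_i(0) · e^{λ_i t} (row 1 of V times the modal terms).
x_1(0.25) = (-2)·0·e^{-4·0.25} + 0·5·e^{-2·0.25} + 1·(-2)·e^{-1·0.25} = 0·0.367879 + 0·0.606531 + (-2)·0.778801 = -1.5576.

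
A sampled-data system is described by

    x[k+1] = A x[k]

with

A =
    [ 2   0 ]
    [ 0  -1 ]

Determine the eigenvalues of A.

det(zI - A) = z^2 - (tr A)z + det A, with tr A = 2 + (-1) = 1 and det A = 2·(-1) - 0·0 = -2 - 0 = -2.
So p(z) = det(zI - A) = z^2 - z - 2.
Factor z^2 - z - 2: two numbers with sum 1 and product -2 are 2 and -1, so z^2 - z - 2 = (z - 2)(z + 1).
Hence p(z) = (z - 2) (z + 1), with roots -1, 2.

-1, 2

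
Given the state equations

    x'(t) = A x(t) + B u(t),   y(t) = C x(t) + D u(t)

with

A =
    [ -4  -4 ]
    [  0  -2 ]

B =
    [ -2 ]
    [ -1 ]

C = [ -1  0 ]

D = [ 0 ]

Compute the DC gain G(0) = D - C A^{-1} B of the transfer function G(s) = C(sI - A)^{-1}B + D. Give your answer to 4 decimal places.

G(0) = C(-A)^{-1}B + D = -C A^{-1} B + D.
det A = 8, so A^{-1} = (1/8)·adj(A) = [[-1/4, 1/2], [0, -1/2]]
A^{-1} B = [0, 1/2]^T
C A^{-1} B = 0
G(0) = D - C A^{-1} B = 0 - (0) = 0

0.0000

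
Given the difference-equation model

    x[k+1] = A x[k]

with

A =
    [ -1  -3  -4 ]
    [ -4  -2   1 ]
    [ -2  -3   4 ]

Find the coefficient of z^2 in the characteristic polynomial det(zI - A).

Expand det(zI - A) for the 3×3 matrix.
p(z) = z^3 - z^2 - 27z + 69.
(Check: constant term = det(-A) = (-1)^3 det A = 69; coefficient of z^2 = -tr A = -1.)
The coefficient of z^2 is -1.

-1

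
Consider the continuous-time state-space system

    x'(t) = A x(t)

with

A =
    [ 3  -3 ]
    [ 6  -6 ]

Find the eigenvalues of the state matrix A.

det(sI - A) = s^2 - (tr A)s + det A, with tr A = 3 + (-6) = -3 and det A = 3·(-6) - (-3)·6 = -18 - (-18) = 0.
So p(s) = det(sI - A) = s^2 + 3s.
Factor s^2 + 3s: two numbers with sum -3 and product 0 are 0 and -3, so s^2 + 3s = s(s + 3).
Hence p(s) = s (s + 3), with roots -3, 0.
At least one eigenvalue has non-negative real part, so the system is not asymptotically stable.

-3, 0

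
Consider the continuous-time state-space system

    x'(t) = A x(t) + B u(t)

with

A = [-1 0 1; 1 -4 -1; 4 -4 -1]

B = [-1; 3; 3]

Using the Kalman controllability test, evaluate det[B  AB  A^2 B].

AB = [[4], [-16], [-19]]
A^2B = [[-23], [87], [99]]
Controllability matrix C = [B  AB  A^2B] = [[-1, 4, -23], [3, -16, 87], [3, -19, 99]]
Expanding along the first row, det(C) = (-1)·((-16)·99 - 87·(-19)) - 4·(3·99 - 87·3) + (-23)·(3·(-19) - (-16)·3) = (-1)·69 - 4·36 + (-23)·(-9) = -6
Since det(C) ≠ 0, rank(C) = 3 and the system is completely controllable.

-6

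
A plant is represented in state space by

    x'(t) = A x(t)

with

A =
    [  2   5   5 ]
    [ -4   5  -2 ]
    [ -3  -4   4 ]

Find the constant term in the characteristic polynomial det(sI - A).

Expand det(sI - A) for the 3×3 matrix.
p(s) = s^3 - 11s^2 + 65s - 289.
(Check: constant term = det(-A) = (-1)^3 det A = -289; coefficient of s^2 = -tr A = -11.)
The constant term is -289.

-289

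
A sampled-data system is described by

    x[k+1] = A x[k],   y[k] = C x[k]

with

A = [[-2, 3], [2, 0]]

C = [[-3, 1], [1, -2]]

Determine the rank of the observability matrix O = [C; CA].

2

CA = [[8, -9], [-6, 3]]
Observability matrix O = [C; CA] = [[-3, 1], [1, -2], [8, -9], [-6, 3]]
Take the 2×2 submatrix of O formed by rows 1, 2: [[-3, 1], [1, -2]]. Its determinant is (-3)·(-2) - 1·1 = 6 - 1 = 5 ≠ 0.
So rank(O) ≥ 2; since O has 2 columns, rank(O) = 2.
rank(O) = 2 = n, so the pair (A, C) is completely observable.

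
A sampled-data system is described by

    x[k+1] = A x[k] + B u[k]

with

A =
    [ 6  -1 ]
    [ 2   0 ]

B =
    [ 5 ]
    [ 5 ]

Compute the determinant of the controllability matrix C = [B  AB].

-75

AB = [[25], [10]]
Controllability matrix C = [B  AB] = [[5, 25], [5, 10]]
det(C) = 5·10 - 25·5 = 50 - 125 = -75
Since det(C) ≠ 0, rank(C) = 2 and the system is completely controllable.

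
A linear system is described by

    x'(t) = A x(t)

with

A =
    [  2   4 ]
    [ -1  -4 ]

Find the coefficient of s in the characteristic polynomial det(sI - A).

2

For a 2×2 matrix, det(sI - A) = s^2 - (tr A)s + det A.
tr A = -2, det A = -4.
So p(s) = s^2 + 2s - 4.
The coefficient of s is 2.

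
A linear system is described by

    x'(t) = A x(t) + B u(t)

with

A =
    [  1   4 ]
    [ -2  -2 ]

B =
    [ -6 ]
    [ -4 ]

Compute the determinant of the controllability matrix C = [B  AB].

-208

AB = [[-22], [20]]
Controllability matrix C = [B  AB] = [[-6, -22], [-4, 20]]
det(C) = (-6)·20 - (-22)·(-4) = -120 - 88 = -208
Since det(C) ≠ 0, rank(C) = 2 and the system is completely controllable.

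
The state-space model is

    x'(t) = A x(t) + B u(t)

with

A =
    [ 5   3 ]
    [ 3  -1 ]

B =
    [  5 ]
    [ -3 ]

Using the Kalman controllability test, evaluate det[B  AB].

AB = [[16], [18]]
Controllability matrix C = [B  AB] = [[5, 16], [-3, 18]]
det(C) = 5·18 - 16·(-3) = 90 - (-48) = 138
Since det(C) ≠ 0, rank(C) = 2 and the system is completely controllable.

138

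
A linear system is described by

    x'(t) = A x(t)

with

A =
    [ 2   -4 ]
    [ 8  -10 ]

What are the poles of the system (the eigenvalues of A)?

det(sI - A) = s^2 - (tr A)s + det A, with tr A = 2 + (-10) = -8 and det A = 2·(-10) - (-4)·8 = -20 - (-32) = 12.
So p(s) = det(sI - A) = s^2 + 8s + 12.
Factor s^2 + 8s + 12: two numbers with sum -8 and product 12 are -2 and -6, so s^2 + 8s + 12 = (s + 2)(s + 6).
Hence p(s) = (s + 2) (s + 6), with roots -6, -2.
All eigenvalues have negative real part, so the system is asymptotically stable.

-6, -2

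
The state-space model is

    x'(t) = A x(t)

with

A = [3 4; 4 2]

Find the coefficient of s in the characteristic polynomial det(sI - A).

For a 2×2 matrix, det(sI - A) = s^2 - (tr A)s + det A.
tr A = 5, det A = -10.
So p(s) = s^2 - 5s - 10.
The coefficient of s is -5.

-5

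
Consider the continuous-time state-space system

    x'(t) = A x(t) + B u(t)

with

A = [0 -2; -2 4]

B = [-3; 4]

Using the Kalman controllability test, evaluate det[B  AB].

AB = [[-8], [22]]
Controllability matrix C = [B  AB] = [[-3, -8], [4, 22]]
det(C) = (-3)·22 - (-8)·4 = -66 - (-32) = -34
Since det(C) ≠ 0, rank(C) = 2 and the system is completely controllable.

-34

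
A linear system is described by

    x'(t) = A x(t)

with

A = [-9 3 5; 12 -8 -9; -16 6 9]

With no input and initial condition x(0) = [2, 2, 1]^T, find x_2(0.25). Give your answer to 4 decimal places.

2.1234

det(sI - A) = s^3 - (tr A)s^2 + (M11 + M22 + M33)s - det A, where Mii is the 2×2 principal minor of A obtained by deleting row i and column i.
tr A = (-9) + (-8) + 9 = -8; M11 = (-8)·9 - (-9)·6 = -72 - (-54) = -18; M22 = (-9)·9 - 5·(-16) = -81 - (-80) = -1; M33 = (-9)·(-8) - 3·12 = 72 - 36 = 36; sum of minors = 17.
det A = (-9)·((-8)·9 - (-9)·6) - 3·(12·9 - (-9)·(-16)) + 5·(12·6 - (-8)·(-16)) = (-9)·(-18) - 3·(-36) + 5·(-56) = -10.
So p(s) = det(sI - A) = s^3 + 8s^2 + 17s + 10.
Rational-root test: any integer root divides 10. Testing small divisors, s = -1 works: p(-1) = -1 + 8 + (-17) + 10 = 0, so (s + 1) is a factor.
Dividing, p(s) = (s + 1)(s^2 + 7s + 10).
Factor s^2 + 7s + 10: two numbers with sum -7 and product 10 are -2 and -5, so s^2 + 7s + 10 = (s + 2)(s + 5).
Hence p(s) = (s + 1) (s + 2) (s + 5), with roots -5, -2, -1.
The eigenvalues -5, -2, -1 are distinct and real, so A is diagonalisable and x(t) = e^{At} x(0) = V diag(e^{λ_i t}) V^{-1} x(0), where the columns of V are the eigenvectors.
λ = -5: A - (-5)I = [[-4, 3, 5], [12, -3, -9], [-16, 6, 14]]. v must be orthogonal to every row; (row 1) × (row 2) = [-12, 24, -24], so take v_1 = [1, -2, 2]^T.
λ = -2: A - (-2)I = [[-7, 3, 5], [12, -6, -9], [-16, 6, 11]]. v must be orthogonal to every row; (row 1) × (row 2) = [3, -3, 6], so take v_2 = [1, -1, 2]^T.
λ = -1: A - (-1)I = [[-8, 3, 5], [12, -7, -9], [-16, 6, 10]]. v must be orthogonal to every row; (row 1) × (row 2) = [8, -12, 20], so take v_3 = [2, -3, 5]^T.
V = [v_1 v_2 v_3] = [[1, 1, 2], [-2, -1, -3], [2, 2, 5]] has det V = 1, so V^{-1} = adj(V)/det V = [[1, -1, -1], [4, 1, -1], [-2, 0, 1]].
Modal coordinates z(0) = V^{-1} x(0): 1·2 + (-1)·2 + (-1)·1 = -1; 4·2 + 1·2 + (-1)·1 = 9; (-2)·2 + 0·2 + 1·1 = -3; so z(0) = [-1, 9, -3]^T.
x_2(t) = Σ_i (v_i)_2 · z_i(0) · e^{λ_i t} (row 2 of V times the modal terms).
x_2(0.25) = (-2)·(-1)·e^{-5·0.25} + (-1)·9·e^{-2·0.25} + (-3)·(-3)·e^{-1·0.25} = 2·0.286505 + (-9)·0.606531 + 9·0.778801 = 2.1234.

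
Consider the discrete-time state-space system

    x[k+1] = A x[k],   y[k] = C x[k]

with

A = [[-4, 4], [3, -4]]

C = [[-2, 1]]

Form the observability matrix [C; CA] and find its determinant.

CA = [[11, -12]]
Observability matrix O = [C; CA] = [[-2, 1], [11, -12]]
det(O) = (-2)·(-12) - 1·11 = 24 - 11 = 13
Since det(O) ≠ 0, rank(O) = 2 and the system is completely observable.

13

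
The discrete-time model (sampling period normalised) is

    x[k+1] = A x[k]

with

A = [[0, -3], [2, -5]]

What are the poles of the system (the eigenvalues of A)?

-3, -2

det(zI - A) = z^2 - (tr A)z + det A, with tr A = 0 + (-5) = -5 and det A = 0·(-5) - (-3)·2 = 0 - (-6) = 6.
So p(z) = det(zI - A) = z^2 + 5z + 6.
Factor z^2 + 5z + 6: two numbers with sum -5 and product 6 are -2 and -3, so z^2 + 5z + 6 = (z + 2)(z + 3).
Hence p(z) = (z + 2) (z + 3), with roots -3, -2.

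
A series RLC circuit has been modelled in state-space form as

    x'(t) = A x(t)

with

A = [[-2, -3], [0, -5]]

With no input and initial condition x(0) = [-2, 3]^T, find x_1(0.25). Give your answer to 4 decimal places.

-2.1731

det(sI - A) = s^2 - (tr A)s + det A, with tr A = (-2) + (-5) = -7 and det A = (-2)·(-5) - (-3)·0 = 10 - 0 = 10.
So p(s) = det(sI - A) = s^2 + 7s + 10.
Factor s^2 + 7s + 10: two numbers with sum -7 and product 10 are -2 and -5, so s^2 + 7s + 10 = (s + 2)(s + 5).
Hence p(s) = (s + 2) (s + 5), with roots -5, -2.
The eigenvalues -5, -2 are distinct and real, so A is diagonalisable and x(t) = e^{At} x(0) = V diag(e^{λ_i t}) V^{-1} x(0), where the columns of V are the eigenvectors.
λ = -5: A - (-5)I = [[3, -3], [0, 0]]. Row 1 gives 3·v1 + (-3)·v2 = 0, so take v_1 = [1, 1]^T.
λ = -2: A - (-2)I = [[0, -3], [0, -3]]. Row 1 gives 0·v1 + (-3)·v2 = 0, so take v_2 = [1, 0]^T.
V = [v_1 v_2] = [[1, 1], [1, 0]] has det V = -1, so V^{-1} = adj(V)/det V = [[0, 1], [1, -1]].
Modal coordinates z(0) = V^{-1} x(0): 0·(-2) + 1·3 = 3; 1·(-2) + (-1)·3 = -5; so z(0) = [3, -5]^T.
x_1(t) = Σ_i (v_i)_1 · z_i(0) · e^{λ_i t} (row 1 of V times the modal terms).
x_1(0.25) = 1·3·e^{-5·0.25} + 1·(-5)·e^{-2·0.25} = 3·0.286505 + (-5)·0.606531 = -2.1731.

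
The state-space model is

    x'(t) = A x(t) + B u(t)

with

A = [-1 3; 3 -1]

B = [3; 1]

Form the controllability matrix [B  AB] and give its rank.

AB = [[0], [8]]
Controllability matrix C = [B  AB] = [[3, 0], [1, 8]]
det(C) = 3·8 - 0·1 = 24 - 0 = 24 ≠ 0, so rank(C) = 2.
rank(C) = 2 = n, so the pair (A, B) is completely controllable.

2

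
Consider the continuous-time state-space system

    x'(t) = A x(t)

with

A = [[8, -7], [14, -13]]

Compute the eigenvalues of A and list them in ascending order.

-6, 1

det(sI - A) = s^2 - (tr A)s + det A, with tr A = 8 + (-13) = -5 and det A = 8·(-13) - (-7)·14 = -104 - (-98) = -6.
So p(s) = det(sI - A) = s^2 + 5s - 6.
Factor s^2 + 5s - 6: two numbers with sum -5 and product -6 are 1 and -6, so s^2 + 5s - 6 = (s - 1)(s + 6).
Hence p(s) = (s - 1) (s + 6), with roots -6, 1.
At least one eigenvalue has non-negative real part, so the system is not asymptotically stable.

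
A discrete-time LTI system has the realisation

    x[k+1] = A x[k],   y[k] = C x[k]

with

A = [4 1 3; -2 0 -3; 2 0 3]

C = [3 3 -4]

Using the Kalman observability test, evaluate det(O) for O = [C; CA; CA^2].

CA = [[-2, 3, -12]]
CA^2 = [[-38, -2, -51]]
Observability matrix O = [C; CA; CA^2] = [[3, 3, -4], [-2, 3, -12], [-38, -2, -51]]
Expanding along the first row, det(O) = 3·(3·(-51) - (-12)·(-2)) - 3·((-2)·(-51) - (-12)·(-38)) + (-4)·((-2)·(-2) - 3·(-38)) = 3·(-177) - 3·(-354) + (-4)·118 = 59
Since det(O) ≠ 0, rank(O) = 3 and the system is completely observable.

59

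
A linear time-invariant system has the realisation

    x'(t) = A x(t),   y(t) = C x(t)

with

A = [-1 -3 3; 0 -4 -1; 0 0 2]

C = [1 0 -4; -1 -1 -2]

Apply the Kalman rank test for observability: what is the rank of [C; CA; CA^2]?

CA = [[-1, -3, -5], [1, 7, -6]]
CA^2 = [[1, 15, -10], [-1, -31, -16]]
Observability matrix O = [C; CA; CA^2] = [[1, 0, -4], [-1, -1, -2], [-1, -3, -5], [1, 7, -6], [1, 15, -10], [-1, -31, -16]]
Take the 3×3 submatrix of O formed by rows 1, 2, 3: [[1, 0, -4], [-1, -1, -2], [-1, -3, -5]]. Its determinant is 1·((-1)·(-5) - (-2)·(-3)) - 0·((-1)·(-5) - (-2)·(-1)) + (-4)·((-1)·(-3) - (-1)·(-1)) = 1·(-1) - 0·3 + (-4)·2 = -9 ≠ 0.
So rank(O) ≥ 3; since O has 3 columns, rank(O) = 3.
rank(O) = 3 = n, so the pair (A, C) is completely observable.

3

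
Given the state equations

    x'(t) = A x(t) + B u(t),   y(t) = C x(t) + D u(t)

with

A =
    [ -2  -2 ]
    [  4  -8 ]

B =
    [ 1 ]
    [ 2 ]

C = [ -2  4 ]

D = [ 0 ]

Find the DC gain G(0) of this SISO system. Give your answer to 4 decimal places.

1.0000

G(0) = C(-A)^{-1}B + D = -C A^{-1} B + D.
det A = 24, so A^{-1} = (1/24)·adj(A) = [[-1/3, 1/12], [-1/6, -1/12]]
A^{-1} B = [-1/6, -1/3]^T
C A^{-1} B = -1
G(0) = D - C A^{-1} B = 0 - (-1) = 1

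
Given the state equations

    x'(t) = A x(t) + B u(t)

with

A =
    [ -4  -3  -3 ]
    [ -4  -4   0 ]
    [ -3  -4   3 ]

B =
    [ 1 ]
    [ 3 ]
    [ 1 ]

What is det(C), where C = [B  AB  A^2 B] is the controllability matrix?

AB = [[-16], [-16], [-12]]
A^2B = [[148], [128], [76]]
Controllability matrix C = [B  AB  A^2B] = [[1, -16, 148], [3, -16, 128], [1, -12, 76]]
Expanding along the first row, det(C) = 1·((-16)·76 - 128·(-12)) - (-16)·(3·76 - 128·1) + 148·(3·(-12) - (-16)·1) = 1·320 - (-16)·100 + 148·(-20) = -1040
Since det(C) ≠ 0, rank(C) = 3 and the system is completely controllable.

-1040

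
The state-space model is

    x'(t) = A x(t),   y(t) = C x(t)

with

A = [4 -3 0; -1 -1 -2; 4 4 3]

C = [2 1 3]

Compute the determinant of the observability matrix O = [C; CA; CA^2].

-2353

CA = [[19, 5, 7]]
CA^2 = [[99, -34, 11]]
Observability matrix O = [C; CA; CA^2] = [[2, 1, 3], [19, 5, 7], [99, -34, 11]]
Expanding along the first row, det(O) = 2·(5·11 - 7·(-34)) - 1·(19·11 - 7·99) + 3·(19·(-34) - 5·99) = 2·293 - 1·(-484) + 3·(-1141) = -2353
Since det(O) ≠ 0, rank(O) = 3 and the system is completely observable.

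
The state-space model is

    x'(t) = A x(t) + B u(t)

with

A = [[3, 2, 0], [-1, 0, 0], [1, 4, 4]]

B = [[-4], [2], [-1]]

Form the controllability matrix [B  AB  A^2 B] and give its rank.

AB = [[-8], [4], [0]]
A^2B = [[-16], [8], [8]]
Controllability matrix C = [B  AB  A^2B] = [[-4, -8, -16], [2, 4, 8], [-1, 0, 8]]
The rows r1, r2, r3 of C are linearly dependent: r1 + 2·r2 = 0 (check each entry), so rank(C) ≤ 2.
The 2×2 minor from rows 1, 3, columns 1, 2 is (-4)·0 - (-8)·(-1) = 0 - 8 = -8 ≠ 0, so rank(C) = 2.
rank(C) = 2 < n = 3, so the pair (A, B) is not completely controllable.

2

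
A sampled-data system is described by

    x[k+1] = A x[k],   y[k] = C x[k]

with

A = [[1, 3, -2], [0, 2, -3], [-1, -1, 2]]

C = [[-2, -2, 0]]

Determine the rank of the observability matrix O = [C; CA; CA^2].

CA = [[-2, -10, 10]]
CA^2 = [[-12, -36, 54]]
Observability matrix O = [C; CA; CA^2] = [[-2, -2, 0], [-2, -10, 10], [-12, -36, 54]]
det(O) = (-2)·((-10)·54 - 10·(-36)) - (-2)·((-2)·54 - 10·(-12)) + 0·((-2)·(-36) - (-10)·(-12)) = (-2)·(-180) - (-2)·12 + 0·(-48) = 384 ≠ 0, so rank(O) = 3.
rank(O) = 3 = n, so the pair (A, C) is completely observable.

3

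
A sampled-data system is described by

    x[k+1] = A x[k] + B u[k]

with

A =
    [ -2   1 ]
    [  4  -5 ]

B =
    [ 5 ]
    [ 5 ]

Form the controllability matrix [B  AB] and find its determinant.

AB = [[-5], [-5]]
Controllability matrix C = [B  AB] = [[5, -5], [5, -5]]
det(C) = 5·(-5) - (-5)·5 = -25 - (-25) = 0
Since det(C) = 0, rank(C) < 2 and the system is not completely controllable.

0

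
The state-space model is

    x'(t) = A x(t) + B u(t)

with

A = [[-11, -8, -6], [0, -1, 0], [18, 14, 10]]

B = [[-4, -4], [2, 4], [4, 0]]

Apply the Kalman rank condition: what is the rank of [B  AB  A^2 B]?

2

AB = [[4, 12], [-2, -4], [-4, -16]]
A^2B = [[-4, -4], [2, 4], [4, 0]]
Controllability matrix C = [B  AB  A^2B] = [[-4, -4, 4, 12, -4, -4], [2, 4, -2, -4, 2, 4], [4, 0, -4, -16, 4, 0]]
The rows r1, r2, r3 of C are linearly dependent: 2·r1 + 2·r2 + r3 = 0 (check each entry), so rank(C) ≤ 2.
The 2×2 minor from rows 1, 2, columns 1, 2 is (-4)·4 - (-4)·2 = -16 - (-8) = -8 ≠ 0, so rank(C) = 2.
rank(C) = 2 < n = 3, so the pair (A, B) is not completely controllable.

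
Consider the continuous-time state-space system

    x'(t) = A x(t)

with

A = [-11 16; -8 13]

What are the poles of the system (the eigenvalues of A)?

det(sI - A) = s^2 - (tr A)s + det A, with tr A = (-11) + 13 = 2 and det A = (-11)·13 - 16·(-8) = -143 - (-128) = -15.
So p(s) = det(sI - A) = s^2 - 2s - 15.
Factor s^2 - 2s - 15: two numbers with sum 2 and product -15 are 5 and -3, so s^2 - 2s - 15 = (s - 5)(s + 3).
Hence p(s) = (s - 5) (s + 3), with roots -3, 5.
At least one eigenvalue has non-negative real part, so the system is not asymptotically stable.

-3, 5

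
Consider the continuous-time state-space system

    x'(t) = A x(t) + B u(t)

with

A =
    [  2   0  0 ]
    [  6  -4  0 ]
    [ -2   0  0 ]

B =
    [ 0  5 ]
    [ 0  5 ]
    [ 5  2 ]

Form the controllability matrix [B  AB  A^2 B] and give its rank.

AB = [[0, 10], [0, 10], [0, -10]]
A^2B = [[0, 20], [0, 20], [0, -20]]
Controllability matrix C = [B  AB  A^2B] = [[0, 5, 0, 10, 0, 20], [0, 5, 0, 10, 0, 20], [5, 2, 0, -10, 0, -20]]
The rows r1, r2, r3 of C are linearly dependent: -r1 + r2 = 0 (check each entry), so rank(C) ≤ 2.
The 2×2 minor from rows 1, 3, columns 1, 2 is 0·2 - 5·5 = 0 - 25 = -25 ≠ 0, so rank(C) = 2.
rank(C) = 2 < n = 3, so the pair (A, B) is not completely controllable.

2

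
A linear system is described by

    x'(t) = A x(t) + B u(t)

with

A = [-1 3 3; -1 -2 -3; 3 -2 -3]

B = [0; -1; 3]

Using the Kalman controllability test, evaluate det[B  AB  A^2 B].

AB = [[6], [-7], [-7]]
A^2B = [[-48], [29], [53]]
Controllability matrix C = [B  AB  A^2B] = [[0, 6, -48], [-1, -7, 29], [3, -7, 53]]
Expanding along the first row, det(C) = 0·((-7)·53 - 29·(-7)) - 6·((-1)·53 - 29·3) + (-48)·((-1)·(-7) - (-7)·3) = 0·(-168) - 6·(-140) + (-48)·28 = -504
Since det(C) ≠ 0, rank(C) = 3 and the system is completely controllable.

-504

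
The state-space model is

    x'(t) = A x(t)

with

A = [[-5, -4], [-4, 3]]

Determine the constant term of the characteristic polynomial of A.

For a 2×2 matrix, det(sI - A) = s^2 - (tr A)s + det A.
tr A = -2, det A = -31.
So p(s) = s^2 + 2s - 31.
The constant term is -31.

-31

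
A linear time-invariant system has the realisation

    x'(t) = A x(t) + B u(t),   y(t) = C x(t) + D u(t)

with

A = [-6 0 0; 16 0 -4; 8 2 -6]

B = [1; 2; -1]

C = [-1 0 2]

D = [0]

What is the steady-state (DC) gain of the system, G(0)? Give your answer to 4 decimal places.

2.1667

G(0) = C(-A)^{-1}B + D = -C A^{-1} B + D.
det A = -48, so A^{-1} = (1/-48)·adj(A) = [[-1/6, 0, 0], [-4/3, -3/4, 1/2], [-2/3, -1/4, 0]]
A^{-1} B = [-1/6, -10/3, -7/6]^T
C A^{-1} B = -13/6
G(0) = D - C A^{-1} B = 0 - (-13/6) = 13/6 ≈ 2.1667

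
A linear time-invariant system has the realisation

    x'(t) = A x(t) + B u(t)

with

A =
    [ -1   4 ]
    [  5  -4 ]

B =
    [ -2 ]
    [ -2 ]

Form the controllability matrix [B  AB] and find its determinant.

AB = [[-6], [-2]]
Controllability matrix C = [B  AB] = [[-2, -6], [-2, -2]]
det(C) = (-2)·(-2) - (-6)·(-2) = 4 - 12 = -8
Since det(C) ≠ 0, rank(C) = 2 and the system is completely controllable.

-8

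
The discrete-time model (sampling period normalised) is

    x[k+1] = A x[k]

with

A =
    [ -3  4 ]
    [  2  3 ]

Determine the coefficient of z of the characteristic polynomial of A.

For a 2×2 matrix, det(zI - A) = z^2 - (tr A)z + det A.
tr A = 0, det A = -17.
So p(z) = z^2 - 17.
The coefficient of z is 0.

0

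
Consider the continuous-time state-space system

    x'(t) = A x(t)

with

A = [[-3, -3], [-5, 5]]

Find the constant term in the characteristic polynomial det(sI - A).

For a 2×2 matrix, det(sI - A) = s^2 - (tr A)s + det A.
tr A = 2, det A = -30.
So p(s) = s^2 - 2s - 30.
The constant term is -30.

-30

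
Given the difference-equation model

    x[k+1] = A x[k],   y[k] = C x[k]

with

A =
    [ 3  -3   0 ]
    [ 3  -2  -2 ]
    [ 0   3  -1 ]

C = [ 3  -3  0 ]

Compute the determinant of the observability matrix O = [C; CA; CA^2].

CA = [[0, -3, 6]]
CA^2 = [[-9, 24, 0]]
Observability matrix O = [C; CA; CA^2] = [[3, -3, 0], [0, -3, 6], [-9, 24, 0]]
Expanding along the first row, det(O) = 3·((-3)·0 - 6·24) - (-3)·(0·0 - 6·(-9)) + 0·(0·24 - (-3)·(-9)) = 3·(-144) - (-3)·54 + 0·(-27) = -270
Since det(O) ≠ 0, rank(O) = 3 and the system is completely observable.

-270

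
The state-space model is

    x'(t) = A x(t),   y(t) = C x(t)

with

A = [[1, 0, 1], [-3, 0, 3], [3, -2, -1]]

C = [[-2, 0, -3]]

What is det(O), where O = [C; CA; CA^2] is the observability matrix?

CA = [[-11, 6, 1]]
CA^2 = [[-26, -2, 6]]
Observability matrix O = [C; CA; CA^2] = [[-2, 0, -3], [-11, 6, 1], [-26, -2, 6]]
Expanding along the first row, det(O) = (-2)·(6·6 - 1·(-2)) - 0·((-11)·6 - 1·(-26)) + (-3)·((-11)·(-2) - 6·(-26)) = (-2)·38 - 0·(-40) + (-3)·178 = -610
Since det(O) ≠ 0, rank(O) = 3 and the system is completely observable.

-610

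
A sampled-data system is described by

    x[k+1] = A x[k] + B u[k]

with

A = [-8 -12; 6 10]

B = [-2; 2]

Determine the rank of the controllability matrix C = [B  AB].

1

AB = [[-8], [8]]
Controllability matrix C = [B  AB] = [[-2, -8], [2, 8]]
Every column of C is a scalar multiple of column 1 = [-2, 2] (multipliers 1, 4), so the columns span a one-dimensional space.
C ≠ 0, hence rank(C) = 1.
rank(C) = 1 < n = 2, so the pair (A, B) is not completely controllable.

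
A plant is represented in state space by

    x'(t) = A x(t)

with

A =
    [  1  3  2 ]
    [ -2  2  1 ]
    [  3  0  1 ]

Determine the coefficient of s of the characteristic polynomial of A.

5

Expand det(sI - A) for the 3×3 matrix.
p(s) = s^3 - 4s^2 + 5s - 5.
(Check: constant term = det(-A) = (-1)^3 det A = -5; coefficient of s^2 = -tr A = -4.)
The coefficient of s is 5.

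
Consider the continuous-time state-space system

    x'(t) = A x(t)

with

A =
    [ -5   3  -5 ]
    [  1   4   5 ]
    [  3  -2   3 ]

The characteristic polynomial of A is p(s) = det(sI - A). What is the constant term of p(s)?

4

Expand det(sI - A) for the 3×3 matrix.
p(s) = s^3 - 2s^2 - s + 4.
(Check: constant term = det(-A) = (-1)^3 det A = 4; coefficient of s^2 = -tr A = -2.)
The constant term is 4.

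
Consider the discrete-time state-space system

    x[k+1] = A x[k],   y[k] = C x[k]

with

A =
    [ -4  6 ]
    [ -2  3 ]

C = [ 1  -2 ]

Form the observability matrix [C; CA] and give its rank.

1

CA = [[0, 0]]
Observability matrix O = [C; CA] = [[1, -2], [0, 0]]
Every row of O is a scalar multiple of row 1 = [1, -2] (multipliers 1, 0), so the rows span a one-dimensional space.
O ≠ 0, hence rank(O) = 1.
rank(O) = 1 < n = 2, so the pair (A, C) is not completely observable.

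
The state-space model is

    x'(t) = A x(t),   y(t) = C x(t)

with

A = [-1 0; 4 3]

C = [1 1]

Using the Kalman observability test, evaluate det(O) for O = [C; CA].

0

CA = [[3, 3]]
Observability matrix O = [C; CA] = [[1, 1], [3, 3]]
det(O) = 1·3 - 1·3 = 3 - 3 = 0
Since det(O) = 0, rank(O) < 2 and the system is not completely observable.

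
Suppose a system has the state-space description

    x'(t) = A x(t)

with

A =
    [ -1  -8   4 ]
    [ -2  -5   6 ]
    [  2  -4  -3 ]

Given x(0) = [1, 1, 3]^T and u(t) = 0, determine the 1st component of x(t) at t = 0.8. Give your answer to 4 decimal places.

-3.1266

det(sI - A) = s^3 - (tr A)s^2 + (M11 + M22 + M33)s - det A, where Mii is the 2×2 principal minor of A obtained by deleting row i and column i.
tr A = (-1) + (-5) + (-3) = -9; M11 = (-5)·(-3) - 6·(-4) = 15 - (-24) = 39; M22 = (-1)·(-3) - 4·2 = 3 - 8 = -5; M33 = (-1)·(-5) - (-8)·(-2) = 5 - 16 = -11; sum of minors = 23.
det A = (-1)·((-5)·(-3) - 6·(-4)) - (-8)·((-2)·(-3) - 6·2) + 4·((-2)·(-4) - (-5)·2) = (-1)·39 - (-8)·(-6) + 4·18 = -15.
So p(s) = det(sI - A) = s^3 + 9s^2 + 23s + 15.
Rational-root test: any integer root divides 15. Testing small divisors, s = -1 works: p(-1) = -1 + 9 + (-23) + 15 = 0, so (s + 1) is a factor.
Dividing, p(s) = (s + 1)(s^2 + 8s + 15).
Factor s^2 + 8s + 15: two numbers with sum -8 and product 15 are -3 and -5, so s^2 + 8s + 15 = (s + 3)(s + 5).
Hence p(s) = (s + 1) (s + 3) (s + 5), with roots -5, -3, -1.
The eigenvalues -5, -3, -1 are distinct and real, so A is diagonalisable and x(t) = e^{At} x(0) = V diag(e^{λ_i t}) V^{-1} x(0), where the columns of V are the eigenvectors.
λ = -5: A - (-5)I = [[4, -8, 4], [-2, 0, 6], [2, -4, 2]]. v must be orthogonal to every row; (row 1) × (row 2) = [-48, -32, -16], so take v_1 = [-3, -2, -1]^T.
λ = -3: A - (-3)I = [[2, -8, 4], [-2, -2, 6], [2, -4, 0]]. v must be orthogonal to every row; (row 1) × (row 2) = [-40, -20, -20], so take v_2 = [-2, -1, -1]^T.
λ = -1: A - (-1)I = [[0, -8, 4], [-2, -4, 6], [2, -4, -2]]. v must be orthogonal to every row; (row 1) × (row 2) = [-32, -8, -16], so take v_3 = [-4, -1, -2]^T.
V = [v_1 v_2 v_3] = [[-3, -2, -4], [-2, -1, -1], [-1, -1, -2]] has det V = -1, so V^{-1} = adj(V)/det V = [[-1, 0, 2], [3, -2, -5], [-1, 1, 1]].
Modal coordinates z(0) = V^{-1} x(0): (-1)·1 + 0·1 + 2·3 = 5; 3·1 + (-2)·1 + (-5)·3 = -14; (-1)·1 + 1·1 + 1·3 = 3; so z(0) = [5, -14, 3]^T.
x_1(t) = Σ_i (v_i)_1 · z_i(0) · e^{λ_i t} (row 1 of V times the modal terms).
x_1(0.8) = (-3)·5·e^{-5·0.8} + (-2)·(-14)·e^{-3·0.8} + (-4)·3·e^{-1·0.8} = (-15)·0.018316 + 28·0.090718 + (-12)·0.449329 = -3.1266.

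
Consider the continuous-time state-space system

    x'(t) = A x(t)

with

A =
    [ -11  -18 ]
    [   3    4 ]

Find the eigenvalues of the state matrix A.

det(sI - A) = s^2 - (tr A)s + det A, with tr A = (-11) + 4 = -7 and det A = (-11)·4 - (-18)·3 = -44 - (-54) = 10.
So p(s) = det(sI - A) = s^2 + 7s + 10.
Factor s^2 + 7s + 10: two numbers with sum -7 and product 10 are -2 and -5, so s^2 + 7s + 10 = (s + 2)(s + 5).
Hence p(s) = (s + 2) (s + 5), with roots -5, -2.
All eigenvalues have negative real part, so the system is asymptotically stable.

-5, -2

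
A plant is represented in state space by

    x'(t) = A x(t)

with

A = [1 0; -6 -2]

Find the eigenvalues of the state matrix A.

-2, 1

det(sI - A) = s^2 - (tr A)s + det A, with tr A = 1 + (-2) = -1 and det A = 1·(-2) - 0·(-6) = -2 - 0 = -2.
So p(s) = det(sI - A) = s^2 + s - 2.
Factor s^2 + s - 2: two numbers with sum -1 and product -2 are 1 and -2, so s^2 + s - 2 = (s - 1)(s + 2).
Hence p(s) = (s - 1) (s + 2), with roots -2, 1.
At least one eigenvalue has non-negative real part, so the system is not asymptotically stable.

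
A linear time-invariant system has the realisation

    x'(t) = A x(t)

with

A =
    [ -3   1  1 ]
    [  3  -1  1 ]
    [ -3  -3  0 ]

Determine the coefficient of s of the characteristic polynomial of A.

Expand det(sI - A) for the 3×3 matrix.
p(s) = s^3 + 4s^2 + 6s + 24.
(Check: constant term = det(-A) = (-1)^3 det A = 24; coefficient of s^2 = -tr A = 4.)
The coefficient of s is 6.

6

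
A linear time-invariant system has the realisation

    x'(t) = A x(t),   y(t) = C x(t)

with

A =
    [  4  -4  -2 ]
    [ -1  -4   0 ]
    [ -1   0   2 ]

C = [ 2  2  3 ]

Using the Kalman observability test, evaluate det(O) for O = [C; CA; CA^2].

1688

CA = [[3, -16, 2]]
CA^2 = [[26, 52, -2]]
Observability matrix O = [C; CA; CA^2] = [[2, 2, 3], [3, -16, 2], [26, 52, -2]]
Expanding along the first row, det(O) = 2·((-16)·(-2) - 2·52) - 2·(3·(-2) - 2·26) + 3·(3·52 - (-16)·26) = 2·(-72) - 2·(-58) + 3·572 = 1688
Since det(O) ≠ 0, rank(O) = 3 and the system is completely observable.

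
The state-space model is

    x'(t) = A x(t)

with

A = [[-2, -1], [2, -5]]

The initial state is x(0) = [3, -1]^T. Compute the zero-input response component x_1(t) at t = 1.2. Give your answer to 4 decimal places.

det(sI - A) = s^2 - (tr A)s + det A, with tr A = (-2) + (-5) = -7 and det A = (-2)·(-5) - (-1)·2 = 10 - (-2) = 12.
So p(s) = det(sI - A) = s^2 + 7s + 12.
Factor s^2 + 7s + 12: two numbers with sum -7 and product 12 are -3 and -4, so s^2 + 7s + 12 = (s + 3)(s + 4).
Hence p(s) = (s + 3) (s + 4), with roots -4, -3.
The eigenvalues -4, -3 are distinct and real, so A is diagonalisable and x(t) = e^{At} x(0) = V diag(e^{λ_i t}) V^{-1} x(0), where the columns of V are the eigenvectors.
λ = -4: A - (-4)I = [[2, -1], [2, -1]]. Row 1 gives 2·v1 + (-1)·v2 = 0, so take v_1 = [1, 2]^T.
λ = -3: A - (-3)I = [[1, -1], [2, -2]]. Row 1 gives 1·v1 + (-1)·v2 = 0, so take v_2 = [1, 1]^T.
V = [v_1 v_2] = [[1, 1], [2, 1]] has det V = -1, so V^{-1} = adj(V)/det V = [[-1, 1], [2, -1]].
Modal coordinates z(0) = V^{-1} x(0): (-1)·3 + 1·(-1) = -4; 2·3 + (-1)·(-1) = 7; so z(0) = [-4, 7]^T.
x_1(t) = Σ_i (v_i)_1 · z_i(0) · e^{λ_i t} (row 1 of V times the modal terms).
x_1(1.2) = 1·(-4)·e^{-4·1.2} + 1·7·e^{-3·1.2} = (-4)·0.008230 + 7·0.027324 = 0.1583.

0.1583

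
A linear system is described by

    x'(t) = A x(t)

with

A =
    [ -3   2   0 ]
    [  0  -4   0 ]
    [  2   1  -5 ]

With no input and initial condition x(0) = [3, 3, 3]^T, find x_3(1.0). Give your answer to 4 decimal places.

det(sI - A) = s^3 - (tr A)s^2 + (M11 + M22 + M33)s - det A, where Mii is the 2×2 principal minor of A obtained by deleting row i and column i.
tr A = (-3) + (-4) + (-5) = -12; M11 = (-4)·(-5) - 0·1 = 20 - 0 = 20; M22 = (-3)·(-5) - 0·2 = 15 - 0 = 15; M33 = (-3)·(-4) - 2·0 = 12 - 0 = 12; sum of minors = 47.
det A = (-3)·((-4)·(-5) - 0·1) - 2·(0·(-5) - 0·2) + 0·(0·1 - (-4)·2) = (-3)·20 - 2·0 + 0·8 = -60.
So p(s) = det(sI - A) = s^3 + 12s^2 + 47s + 60.
Rational-root test: any integer root divides 60. Testing small divisors, s = -3 works: p(-3) = -27 + 108 + (-141) + 60 = 0, so (s + 3) is a factor.
Dividing, p(s) = (s + 3)(s^2 + 9s + 20).
Factor s^2 + 9s + 20: two numbers with sum -9 and product 20 are -4 and -5, so s^2 + 9s + 20 = (s + 4)(s + 5).
Hence p(s) = (s + 3) (s + 4) (s + 5), with roots -5, -4, -3.
The eigenvalues -5, -4, -3 are distinct and real, so A is diagonalisable and x(t) = e^{At} x(0) = V diag(e^{λ_i t}) V^{-1} x(0), where the columns of V are the eigenvectors.
λ = -5: A - (-5)I = [[2, 2, 0], [0, 1, 0], [2, 1, 0]]. v must be orthogonal to every row; (row 1) × (row 2) = [0, 0, 2], so take v_1 = [0, 0, 1]^T.
λ = -4: A - (-4)I = [[1, 2, 0], [0, 0, 0], [2, 1, -1]]. v must be orthogonal to every row; (row 1) × (row 3) = [-2, 1, -3], so take v_2 = [-2, 1, -3]^T.
λ = -3: A - (-3)I = [[0, 2, 0], [0, -1, 0], [2, 1, -2]]. v must be orthogonal to every row; (row 1) × (row 3) = [-4, 0, -4], so take v_3 = [1, 0, 1]^T.
V = [v_1 v_2 v_3] = [[0, -2, 1], [0, 1, 0], [1, -3, 1]] has det V = -1, so V^{-1} = adj(V)/det V = [[-1, 1, 1], [0, 1, 0], [1, 2, 0]].
Modal coordinates z(0) = V^{-1} x(0): (-1)·3 + 1·3 + 1·3 = 3; 0·3 + 1·3 + 0·3 = 3; 1·3 + 2·3 + 0·3 = 9; so z(0) = [3, 3, 9]^T.
x_3(t) = Σ_i (v_i)_3 · z_i(0) · e^{λ_i t} (row 3 of V times the modal terms).
x_3(1.0) = 1·3·e^{-5·1.0} + (-3)·3·e^{-4·1.0} + 1·9·e^{-3·1.0} = 3·0.006738 + (-9)·0.018316 + 9·0.049787 = 0.3035.

0.3035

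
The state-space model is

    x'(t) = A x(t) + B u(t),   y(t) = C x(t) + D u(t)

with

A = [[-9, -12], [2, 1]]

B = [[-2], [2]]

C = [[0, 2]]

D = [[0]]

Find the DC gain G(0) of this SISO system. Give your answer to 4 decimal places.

G(0) = C(-A)^{-1}B + D = -C A^{-1} B + D.
det A = 15, so A^{-1} = (1/15)·adj(A) = [[1/15, 4/5], [-2/15, -3/5]]
A^{-1} B = [22/15, -14/15]^T
C A^{-1} B = -28/15
G(0) = D - C A^{-1} B = 0 - (-28/15) = 28/15 ≈ 1.8667

1.8667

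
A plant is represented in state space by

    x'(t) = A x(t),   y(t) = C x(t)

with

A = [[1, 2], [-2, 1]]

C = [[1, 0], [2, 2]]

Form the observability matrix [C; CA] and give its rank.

CA = [[1, 2], [-2, 6]]
Observability matrix O = [C; CA] = [[1, 0], [2, 2], [1, 2], [-2, 6]]
Take the 2×2 submatrix of O formed by rows 1, 2: [[1, 0], [2, 2]]. Its determinant is 1·2 - 0·2 = 2 - 0 = 2 ≠ 0.
So rank(O) ≥ 2; since O has 2 columns, rank(O) = 2.
rank(O) = 2 = n, so the pair (A, C) is completely observable.

2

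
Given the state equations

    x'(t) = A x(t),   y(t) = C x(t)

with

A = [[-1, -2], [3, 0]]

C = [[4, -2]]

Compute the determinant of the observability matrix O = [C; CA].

-52

CA = [[-10, -8]]
Observability matrix O = [C; CA] = [[4, -2], [-10, -8]]
det(O) = 4·(-8) - (-2)·(-10) = -32 - 20 = -52
Since det(O) ≠ 0, rank(O) = 2 and the system is completely observable.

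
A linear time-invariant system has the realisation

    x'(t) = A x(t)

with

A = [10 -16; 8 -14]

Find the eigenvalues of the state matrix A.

det(sI - A) = s^2 - (tr A)s + det A, with tr A = 10 + (-14) = -4 and det A = 10·(-14) - (-16)·8 = -140 - (-128) = -12.
So p(s) = det(sI - A) = s^2 + 4s - 12.
Factor s^2 + 4s - 12: two numbers with sum -4 and product -12 are 2 and -6, so s^2 + 4s - 12 = (s - 2)(s + 6).
Hence p(s) = (s - 2) (s + 6), with roots -6, 2.
At least one eigenvalue has non-negative real part, so the system is not asymptotically stable.

-6, 2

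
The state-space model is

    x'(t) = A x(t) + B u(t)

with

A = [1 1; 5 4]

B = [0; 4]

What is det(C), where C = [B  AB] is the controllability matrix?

AB = [[4], [16]]
Controllability matrix C = [B  AB] = [[0, 4], [4, 16]]
det(C) = 0·16 - 4·4 = 0 - 16 = -16
Since det(C) ≠ 0, rank(C) = 2 and the system is completely controllable.

-16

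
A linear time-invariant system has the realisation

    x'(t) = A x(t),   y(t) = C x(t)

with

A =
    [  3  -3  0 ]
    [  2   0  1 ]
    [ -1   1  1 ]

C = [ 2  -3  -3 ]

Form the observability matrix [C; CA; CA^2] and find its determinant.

117

CA = [[3, -9, -6]]
CA^2 = [[-3, -15, -15]]
Observability matrix O = [C; CA; CA^2] = [[2, -3, -3], [3, -9, -6], [-3, -15, -15]]
Expanding along the first row, det(O) = 2·((-9)·(-15) - (-6)·(-15)) - (-3)·(3·(-15) - (-6)·(-3)) + (-3)·(3·(-15) - (-9)·(-3)) = 2·45 - (-3)·(-63) + (-3)·(-72) = 117
Since det(O) ≠ 0, rank(O) = 3 and the system is completely observable.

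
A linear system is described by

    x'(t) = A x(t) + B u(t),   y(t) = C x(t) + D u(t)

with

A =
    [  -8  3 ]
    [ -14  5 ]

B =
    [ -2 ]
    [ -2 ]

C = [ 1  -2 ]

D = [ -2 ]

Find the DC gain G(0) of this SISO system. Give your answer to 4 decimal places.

-12.0000

G(0) = C(-A)^{-1}B + D = -C A^{-1} B + D.
det A = 2, so A^{-1} = (1/2)·adj(A) = [[5/2, -3/2], [7, -4]]
A^{-1} B = [-2, -6]^T
C A^{-1} B = 10
G(0) = D - C A^{-1} B = -2 - (10) = -12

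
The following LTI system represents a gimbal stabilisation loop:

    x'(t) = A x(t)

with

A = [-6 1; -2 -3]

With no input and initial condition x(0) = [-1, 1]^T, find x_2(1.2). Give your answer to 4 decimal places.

0.0255

det(sI - A) = s^2 - (tr A)s + det A, with tr A = (-6) + (-3) = -9 and det A = (-6)·(-3) - 1·(-2) = 18 - (-2) = 20.
So p(s) = det(sI - A) = s^2 + 9s + 20.
Factor s^2 + 9s + 20: two numbers with sum -9 and product 20 are -4 and -5, so s^2 + 9s + 20 = (s + 4)(s + 5).
Hence p(s) = (s + 4) (s + 5), with roots -5, -4.
The eigenvalues -5, -4 are distinct and real, so A is diagonalisable and x(t) = e^{At} x(0) = V diag(e^{λ_i t}) V^{-1} x(0), where the columns of V are the eigenvectors.
λ = -5: A - (-5)I = [[-1, 1], [-2, 2]]. Row 1 gives (-1)·v1 + 1·v2 = 0, so take v_1 = [1, 1]^T.
λ = -4: A - (-4)I = [[-2, 1], [-2, 1]]. Row 1 gives (-2)·v1 + 1·v2 = 0, so take v_2 = [1, 2]^T.
V = [v_1 v_2] = [[1, 1], [1, 2]] has det V = 1, so V^{-1} = adj(V)/det V = [[2, -1], [-1, 1]].
Modal coordinates z(0) = V^{-1} x(0): 2·(-1) + (-1)·1 = -3; (-1)·(-1) + 1·1 = 2; so z(0) = [-3, 2]^T.
x_2(t) = Σ_i (v_i)_2 · z_i(0) · e^{λ_i t} (row 2 of V times the modal terms).
x_2(1.2) = 1·(-3)·e^{-5·1.2} + 2·2·e^{-4·1.2} = (-3)·0.002479 + 4·0.008230 = 0.0255.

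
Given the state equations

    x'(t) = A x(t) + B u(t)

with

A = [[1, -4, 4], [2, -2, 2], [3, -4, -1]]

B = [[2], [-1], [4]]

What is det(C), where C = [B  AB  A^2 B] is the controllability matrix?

2948

AB = [[22], [14], [6]]
A^2B = [[-10], [28], [4]]
Controllability matrix C = [B  AB  A^2B] = [[2, 22, -10], [-1, 14, 28], [4, 6, 4]]
Expanding along the first row, det(C) = 2·(14·4 - 28·6) - 22·((-1)·4 - 28·4) + (-10)·((-1)·6 - 14·4) = 2·(-112) - 22·(-116) + (-10)·(-62) = 2948
Since det(C) ≠ 0, rank(C) = 3 and the system is completely controllable.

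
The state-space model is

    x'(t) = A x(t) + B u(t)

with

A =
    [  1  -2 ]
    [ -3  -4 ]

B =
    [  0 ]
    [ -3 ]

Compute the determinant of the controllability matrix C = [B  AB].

18

AB = [[6], [12]]
Controllability matrix C = [B  AB] = [[0, 6], [-3, 12]]
det(C) = 0·12 - 6·(-3) = 0 - (-18) = 18
Since det(C) ≠ 0, rank(C) = 2 and the system is completely controllable.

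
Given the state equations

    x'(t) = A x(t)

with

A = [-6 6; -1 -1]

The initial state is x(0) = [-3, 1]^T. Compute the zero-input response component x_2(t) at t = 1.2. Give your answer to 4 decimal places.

det(sI - A) = s^2 - (tr A)s + det A, with tr A = (-6) + (-1) = -7 and det A = (-6)·(-1) - 6·(-1) = 6 - (-6) = 12.
So p(s) = det(sI - A) = s^2 + 7s + 12.
Factor s^2 + 7s + 12: two numbers with sum -7 and product 12 are -3 and -4, so s^2 + 7s + 12 = (s + 3)(s + 4).
Hence p(s) = (s + 3) (s + 4), with roots -4, -3.
The eigenvalues -4, -3 are distinct and real, so A is diagonalisable and x(t) = e^{At} x(0) = V diag(e^{λ_i t}) V^{-1} x(0), where the columns of V are the eigenvectors.
λ = -4: A - (-4)I = [[-2, 6], [-1, 3]]. Row 1 gives (-2)·v1 + 6·v2 = 0, so take v_1 = [-3, -1]^T.
λ = -3: A - (-3)I = [[-3, 6], [-1, 2]]. Row 1 gives (-3)·v1 + 6·v2 = 0, so take v_2 = [-2, -1]^T.
V = [v_1 v_2] = [[-3, -2], [-1, -1]] has det V = 1, so V^{-1} = adj(V)/det V = [[-1, 2], [1, -3]].
Modal coordinates z(0) = V^{-1} x(0): (-1)·(-3) + 2·1 = 5; 1·(-3) + (-3)·1 = -6; so z(0) = [5, -6]^T.
x_2(t) = Σ_i (v_i)_2 · z_i(0) · e^{λ_i t} (row 2 of V times the modal terms).
x_2(1.2) = (-1)·5·e^{-4·1.2} + (-1)·(-6)·e^{-3·1.2} = (-5)·0.008230 + 6·0.027324 = 0.1228.

0.1228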